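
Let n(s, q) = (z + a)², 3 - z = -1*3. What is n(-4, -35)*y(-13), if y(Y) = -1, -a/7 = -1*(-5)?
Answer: -841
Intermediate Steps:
z = 6 (z = 3 - (-1)*3 = 3 - 1*(-3) = 3 + 3 = 6)
a = -35 (a = -(-7)*(-5) = -7*5 = -35)
n(s, q) = 841 (n(s, q) = (6 - 35)² = (-29)² = 841)
n(-4, -35)*y(-13) = 841*(-1) = -841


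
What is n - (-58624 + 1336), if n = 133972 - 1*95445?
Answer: 95815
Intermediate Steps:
n = 38527 (n = 133972 - 95445 = 38527)
n - (-58624 + 1336) = 38527 - (-58624 + 1336) = 38527 - 1*(-57288) = 38527 + 57288 = 95815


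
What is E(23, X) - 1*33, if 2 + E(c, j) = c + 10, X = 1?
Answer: -2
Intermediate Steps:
E(c, j) = 8 + c (E(c, j) = -2 + (c + 10) = -2 + (10 + c) = 8 + c)
E(23, X) - 1*33 = (8 + 23) - 1*33 = 31 - 33 = -2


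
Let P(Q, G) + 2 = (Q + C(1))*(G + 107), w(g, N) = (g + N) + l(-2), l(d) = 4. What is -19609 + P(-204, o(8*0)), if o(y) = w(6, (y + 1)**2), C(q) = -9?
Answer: -44745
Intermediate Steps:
w(g, N) = 4 + N + g (w(g, N) = (g + N) + 4 = (N + g) + 4 = 4 + N + g)
o(y) = 10 + (1 + y)**2 (o(y) = 4 + (y + 1)**2 + 6 = 4 + (1 + y)**2 + 6 = 10 + (1 + y)**2)
P(Q, G) = -2 + (-9 + Q)*(107 + G) (P(Q, G) = -2 + (Q - 9)*(G + 107) = -2 + (-9 + Q)*(107 + G))
-19609 + P(-204, o(8*0)) = -19609 + (-965 - 9*(10 + (1 + 8*0)**2) + 107*(-204) + (10 + (1 + 8*0)**2)*(-204)) = -19609 + (-965 - 9*(10 + (1 + 0)**2) - 21828 + (10 + (1 + 0)**2)*(-204)) = -19609 + (-965 - 9*(10 + 1**2) - 21828 + (10 + 1**2)*(-204)) = -19609 + (-965 - 9*(10 + 1) - 21828 + (10 + 1)*(-204)) = -19609 + (-965 - 9*11 - 21828 + 11*(-204)) = -19609 + (-965 - 99 - 21828 - 2244) = -19609 - 25136 = -44745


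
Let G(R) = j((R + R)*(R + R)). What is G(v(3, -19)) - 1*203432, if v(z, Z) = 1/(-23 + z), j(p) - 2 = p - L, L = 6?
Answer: -20343599/100 ≈ -2.0344e+5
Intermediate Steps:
j(p) = -4 + p (j(p) = 2 + (p - 1*6) = 2 + (p - 6) = 2 + (-6 + p) = -4 + p)
G(R) = -4 + 4*R**2 (G(R) = -4 + (R + R)*(R + R) = -4 + (2*R)*(2*R) = -4 + 4*R**2)
G(v(3, -19)) - 1*203432 = (-4 + 4*(1/(-23 + 3))**2) - 1*203432 = (-4 + 4*(1/(-20))**2) - 203432 = (-4 + 4*(-1/20)**2) - 203432 = (-4 + 4*(1/400)) - 203432 = (-4 + 1/100) - 203432 = -399/100 - 203432 = -20343599/100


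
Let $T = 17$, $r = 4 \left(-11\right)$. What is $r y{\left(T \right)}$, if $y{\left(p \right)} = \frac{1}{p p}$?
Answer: $- \frac{44}{289} \approx -0.15225$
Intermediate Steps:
$r = -44$
$y{\left(p \right)} = \frac{1}{p^{2}}$
$r y{\left(T \right)} = - \frac{44}{289}$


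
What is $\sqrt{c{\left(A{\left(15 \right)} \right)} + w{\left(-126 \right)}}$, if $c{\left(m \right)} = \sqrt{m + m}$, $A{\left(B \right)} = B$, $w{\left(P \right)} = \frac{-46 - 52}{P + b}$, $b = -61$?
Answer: $\frac{\sqrt{18326 + 34969 \sqrt{30}}}{187} \approx 2.4498$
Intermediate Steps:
$w{\left(P \right)} = - \frac{98}{-61 + P}$ ($w{\left(P \right)} = \frac{-46 - 52}{P - 61} = - \frac{98}{-61 + P}$)
$c{\left(m \right)} = \sqrt{2} \sqrt{m}$ ($c{\left(m \right)} = \sqrt{2 m} = \sqrt{2} \sqrt{m}$)
$\sqrt{c{\left(A{\left(15 \right)} \right)} + w{\left(-126 \right)}} = \sqrt{\sqrt{2} \sqrt{15} - \frac{98}{-61 - 126}} = \sqrt{\sqrt{30} - \frac{98}{-187}} = \sqrt{\sqrt{30} - - \frac{98}{187}} = \sqrt{\sqrt{30} + \frac{98}{187}} = \sqrt{\frac{98}{187} + \sqrt{30}}$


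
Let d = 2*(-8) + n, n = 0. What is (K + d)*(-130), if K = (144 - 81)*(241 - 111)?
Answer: -1062620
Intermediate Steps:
K = 8190 (K = 63*130 = 8190)
d = -16 (d = 2*(-8) + 0 = -16 + 0 = -16)
(K + d)*(-130) = (8190 - 16)*(-130) = 8174*(-130) = -1062620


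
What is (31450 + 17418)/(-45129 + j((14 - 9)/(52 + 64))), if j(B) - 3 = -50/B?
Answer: -24434/23143 ≈ -1.0558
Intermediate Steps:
j(B) = 3 - 50/B
(31450 + 17418)/(-45129 + j((14 - 9)/(52 + 64))) = (31450 + 17418)/(-45129 + (3 - 50*(52 + 64)/(14 - 9))) = 48868/(-45129 + (3 - 50/(5/116))) = 48868/(-45129 + (3 - 50/(5*(1/116)))) = 48868/(-45129 + (3 - 50/5/116)) = 48868/(-45129 + (3 - 50*116/5)) = 48868/(-45129 + (3 - 1160)) = 48868/(-45129 - 1157) = 48868/(-46286) = 48868*(-1/46286) = -24434/23143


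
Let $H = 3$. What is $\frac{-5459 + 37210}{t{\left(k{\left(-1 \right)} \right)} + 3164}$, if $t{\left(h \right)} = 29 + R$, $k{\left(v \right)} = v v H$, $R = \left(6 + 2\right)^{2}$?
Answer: $\frac{31751}{3257} \approx 9.7485$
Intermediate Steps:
$R = 64$ ($R = 8^{2} = 64$)
$k{\left(v \right)} = 3 v^{2}$ ($k{\left(v \right)} = v v 3 = v^{2} \cdot 3 = 3 v^{2}$)
$t{\left(h \right)} = 93$ ($t{\left(h \right)} = 29 + 64 = 93$)
$\frac{-5459 + 37210}{t{\left(k{\left(-1 \right)} \right)} + 3164} = \frac{-5459 + 37210}{93 + 3164} = \frac{31751}{3257}$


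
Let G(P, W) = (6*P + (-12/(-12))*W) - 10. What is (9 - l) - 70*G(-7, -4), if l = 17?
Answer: 3912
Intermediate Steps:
G(P, W) = -10 + W + 6*P (G(P, W) = (6*P + (-12*(-1/12))*W) - 10 = (6*P + 1*W) - 10 = (6*P + W) - 10 = (W + 6*P) - 10 = -10 + W + 6*P)
(9 - l) - 70*G(-7, -4) = (9 - 1*17) - 70*(-10 - 4 + 6*(-7)) = (9 - 17) - 70*(-10 - 4 - 42) = -8 - 70*(-56) = -8 + 3920 = 3912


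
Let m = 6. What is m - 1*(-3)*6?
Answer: 24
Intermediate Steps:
m - 1*(-3)*6 = 6 - 1*(-3)*6 = 6 + 3*6 = 6 + 18 = 24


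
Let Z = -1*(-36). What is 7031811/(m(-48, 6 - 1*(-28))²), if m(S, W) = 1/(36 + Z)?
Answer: 36452908224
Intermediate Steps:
Z = 36
m(S, W) = 1/72 (m(S, W) = 1/(36 + 36) = 1/72)
7031811/(m(-48, 6 - 1*(-28))²) = 7031811/((1/72)²) = 7031811/(1/5184) = 7031811*5184 = 36452908224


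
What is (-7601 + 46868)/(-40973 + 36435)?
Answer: -39267/4538 ≈ -8.6529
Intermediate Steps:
(-7601 + 46868)/(-40973 + 36435) = 39267/(-4538) = 39267*(-1/4538) = -39267/4538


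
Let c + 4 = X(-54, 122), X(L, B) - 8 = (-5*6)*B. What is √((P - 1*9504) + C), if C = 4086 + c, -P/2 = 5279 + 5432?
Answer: 4*I*√1906 ≈ 174.63*I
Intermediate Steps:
X(L, B) = 8 - 30*B (X(L, B) = 8 + (-5*6)*B = 8 - 30*B)
P = -21422 (P = -2*(5279 + 5432) = -2*10711 = -21422)
c = -3656 (c = -4 + (8 - 30*122) = -4 + (8 - 3660) = -4 - 3652 = -3656)
C = 430 (C = 4086 - 3656 = 430)
√((P - 1*9504) + C) = √((-21422 - 1*9504) + 430) = √((-21422 - 9504) + 430) = √(-30926 + 430) = √(-30496) = 4*I*√1906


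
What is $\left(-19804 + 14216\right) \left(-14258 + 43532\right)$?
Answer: $-163583112$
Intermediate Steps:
$\left(-19804 + 14216\right) \left(-14258 + 43532\right) = \left(-5588\right) 29274 = -163583112$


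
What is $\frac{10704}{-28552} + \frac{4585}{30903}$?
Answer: $- \frac{24984349}{110292807} \approx -0.22653$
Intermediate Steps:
$\frac{10704}{-28552} + \frac{4585}{30903} = 10704 \left(- \frac{1}{28552}\right) + 4585 \cdot \frac{1}{30903} = - \frac{1338}{3569} + \frac{4585}{30903} = - \frac{24984349}{110292807}$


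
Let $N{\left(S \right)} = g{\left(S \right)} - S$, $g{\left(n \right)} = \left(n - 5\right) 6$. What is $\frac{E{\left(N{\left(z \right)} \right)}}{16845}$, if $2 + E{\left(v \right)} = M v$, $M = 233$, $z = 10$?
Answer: $\frac{4658}{16845} \approx 0.27652$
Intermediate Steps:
$g{\left(n \right)} = -30 + 6 n$ ($g{\left(n \right)} = \left(-5 + n\right) 6 = -30 + 6 n$)
$N{\left(S \right)} = -30 + 5 S$ ($N{\left(S \right)} = \left(-30 + 6 S\right) - S = -30 + 5 S$)
$E{\left(v \right)} = -2 + 233 v$
$\frac{E{\left(N{\left(z \right)} \right)}}{16845} = \frac{-2 + 233 \left(-30 + 5 \cdot 10\right)}{16845} = \left(-2 + 233 \left(-30 + 50\right)\right) \frac{1}{16845} = \left(-2 + 233 \cdot 20\right) \frac{1}{16845} = \left(-2 + 4660\right) \frac{1}{16845} = 4658 \cdot \frac{1}{16845} = \frac{4658}{16845}$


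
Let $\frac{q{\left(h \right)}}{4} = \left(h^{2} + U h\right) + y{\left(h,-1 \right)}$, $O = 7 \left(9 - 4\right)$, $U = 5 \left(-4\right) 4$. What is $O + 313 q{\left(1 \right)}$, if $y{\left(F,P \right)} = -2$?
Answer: $-101377$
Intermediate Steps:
$U = -80$ ($U = \left(-20\right) 4 = -80$)
$O = 35$ ($O = 7 \cdot 5 = 35$)
$q{\left(h \right)} = -8 - 320 h + 4 h^{2}$ ($q{\left(h \right)} = 4 \left(\left(h^{2} - 80 h\right) - 2\right) = 4 \left(-2 + h^{2} - 80 h\right) = -8 - 320 h + 4 h^{2}$)
$O + 313 q{\left(1 \right)} = 35 + 313 \left(-8 - 320 + 4 \cdot 1^{2}\right) = 35 + 313 \left(-8 - 320 + 4 \cdot 1\right) = 35 + 313 \left(-8 - 320 + 4\right) = 35 + 313 \left(-324\right) = 35 - 101412 = -101377$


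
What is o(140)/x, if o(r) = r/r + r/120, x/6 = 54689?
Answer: 13/1968804 ≈ 6.6030e-6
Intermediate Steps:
x = 328134 (x = 6*54689 = 328134)
o(r) = 1 + r/120 (o(r) = 1 + r*(1/120) = 1 + r/120)
o(140)/x = (1 + (1/120)*140)/328134 = (1 + 7/6)*(1/328134) = (13/6)*(1/328134) = 13/1968804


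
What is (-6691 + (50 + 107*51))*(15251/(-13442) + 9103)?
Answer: -72429586800/6721 ≈ -1.0777e+7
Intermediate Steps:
(-6691 + (50 + 107*51))*(15251/(-13442) + 9103) = (-6691 + (50 + 5457))*(15251*(-1/13442) + 9103) = (-6691 + 5507)*(-15251/13442 + 9103) = -1184*122347275/13442 = -72429586800/6721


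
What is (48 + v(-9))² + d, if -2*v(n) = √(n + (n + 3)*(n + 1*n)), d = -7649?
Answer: -21281/4 - 144*√11 ≈ -5797.8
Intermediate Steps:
v(n) = -√(n + 2*n*(3 + n))/2 (v(n) = -√(n + (n + 3)*(n + 1*n))/2 = -√(n + (3 + n)*(n + n))/2 = -√(n + (3 + n)*(2*n))/2 = -√(n + 2*n*(3 + n))/2)
(48 + v(-9))² + d = (48 - 3*√11/2)² - 7649 = -7649 + (48 - 3*√11/2)²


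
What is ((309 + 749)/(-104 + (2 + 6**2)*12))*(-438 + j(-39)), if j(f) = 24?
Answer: -109503/88 ≈ -1244.4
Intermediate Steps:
((309 + 749)/(-104 + (2 + 6**2)*12))*(-438 + j(-39)) = ((309 + 749)/(-104 + (2 + 6**2)*12))*(-438 + 24) = (1058/(-104 + (2 + 36)*12))*(-414) = (1058/(-104 + 38*12))*(-414) = (1058/(-104 + 456))*(-414) = (1058/352)*(-414) = (1058*(1/352))*(-414) = (529/176)*(-414) = -109503/88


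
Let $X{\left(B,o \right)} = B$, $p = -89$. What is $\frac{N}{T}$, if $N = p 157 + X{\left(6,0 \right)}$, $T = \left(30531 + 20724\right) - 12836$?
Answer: $- \frac{13967}{38419} \approx -0.36354$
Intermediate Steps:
$T = 38419$ ($T = 51255 - 12836 = 38419$)
$N = -13967$ ($N = \left(-89\right) 157 + 6 = -13973 + 6 = -13967$)
$\frac{N}{T} = - \frac{13967}{38419}$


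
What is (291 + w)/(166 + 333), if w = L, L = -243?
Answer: 48/499 ≈ 0.096192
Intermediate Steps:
w = -243
(291 + w)/(166 + 333) = (291 - 243)/(166 + 333) = 48/499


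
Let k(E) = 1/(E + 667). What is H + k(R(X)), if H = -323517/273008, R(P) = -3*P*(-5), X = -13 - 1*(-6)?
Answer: -90771773/76715248 ≈ -1.1832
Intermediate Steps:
X = -7 (X = -13 + 6 = -7)
R(P) = 15*P
k(E) = 1/(667 + E)
H = -323517/273008 (H = -323517*1/273008 = -323517/273008 ≈ -1.1850)
H + k(R(X)) = -323517/273008 + 1/(667 + 15*(-7)) = -323517/273008 + 1/(667 - 105) = -323517/273008 + 1/562 = -90771773/76715248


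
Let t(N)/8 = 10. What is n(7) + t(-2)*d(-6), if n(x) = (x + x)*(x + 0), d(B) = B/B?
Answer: 178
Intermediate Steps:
t(N) = 80 (t(N) = 8*10 = 80)
d(B) = 1
n(x) = 2*x² (n(x) = (2*x)*x = 2*x²)
n(7) + t(-2)*d(-6) = 2*7² + 80*1 = 2*49 + 80 = 98 + 80 = 178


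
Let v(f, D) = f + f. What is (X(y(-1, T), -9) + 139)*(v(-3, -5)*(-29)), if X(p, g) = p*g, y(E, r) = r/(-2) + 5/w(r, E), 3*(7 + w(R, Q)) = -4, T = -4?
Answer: 109968/5 ≈ 21994.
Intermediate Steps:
w(R, Q) = -25/3 (w(R, Q) = -7 + (1/3)*(-4) = -7 - 4/3 = -25/3)
y(E, r) = -3/5 - r/2 (y(E, r) = r/(-2) + 5/(-25/3) = r*(-1/2) + 5*(-3/25) = -r/2 - 3/5 = -3/5 - r/2)
X(p, g) = g*p
v(f, D) = 2*f
(X(y(-1, T), -9) + 139)*(v(-3, -5)*(-29)) = (-9*(-3/5 - 1/2*(-4)) + 139)*((2*(-3))*(-29)) = (-9*(-3/5 + 2) + 139)*(-6*(-29)) = (-9*7/5 + 139)*174 = (-63/5 + 139)*174 = (632/5)*174 = 109968/5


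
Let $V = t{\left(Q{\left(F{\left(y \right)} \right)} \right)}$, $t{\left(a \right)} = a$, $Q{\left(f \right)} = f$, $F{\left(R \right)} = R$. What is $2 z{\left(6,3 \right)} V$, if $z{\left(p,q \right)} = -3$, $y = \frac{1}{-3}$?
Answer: $2$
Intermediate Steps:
$y = - \frac{1}{3} \approx -0.33333$
$V = - \frac{1}{3} \approx -0.33333$
$2 z{\left(6,3 \right)} V = 2 \left(-3\right) \left(- \frac{1}{3}\right) = \left(-6\right) \left(- \frac{1}{3}\right) = 2$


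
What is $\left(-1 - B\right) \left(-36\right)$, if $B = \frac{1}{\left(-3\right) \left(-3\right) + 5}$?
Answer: $\frac{270}{7} \approx 38.571$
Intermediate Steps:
$B = \frac{1}{14}$ ($B = \frac{1}{9 + 5} = \frac{1}{14} \approx 0.071429$)
$\left(-1 - B\right) \left(-36\right) = \left(-1 - \frac{1}{14}\right) \left(-36\right) = \left(- \frac{15}{14}\right) \left(-36\right) = \frac{270}{7}$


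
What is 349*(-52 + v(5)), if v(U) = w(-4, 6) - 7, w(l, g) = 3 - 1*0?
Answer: -19544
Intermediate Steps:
w(l, g) = 3 (w(l, g) = 3 + 0 = 3)
v(U) = -4 (v(U) = 3 - 7 = -4)
349*(-52 + v(5)) = 349*(-52 - 4) = 349*(-56) = -19544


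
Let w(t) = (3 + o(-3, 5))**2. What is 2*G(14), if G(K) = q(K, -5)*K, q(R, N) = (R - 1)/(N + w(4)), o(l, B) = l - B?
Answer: 91/5 ≈ 18.200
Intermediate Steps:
w(t) = 25 (w(t) = (3 + (-3 - 1*5))**2 = (3 + (-3 - 5))**2 = (3 - 8)**2 = (-5)**2 = 25)
q(R, N) = (-1 + R)/(25 + N) (q(R, N) = (R - 1)/(N + 25) = (-1 + R)/(25 + N))
G(K) = K*(-1/20 + K/20) (G(K) = ((-1 + K)/(25 - 5))*K = ((-1 + K)/20)*K = (-1/20 + K/20)*K = K*(-1/20 + K/20))
2*G(14) = 2*((1/20)*14*(-1 + 14)) = 2*((1/20)*14*13) = 2*(91/10) = 91/5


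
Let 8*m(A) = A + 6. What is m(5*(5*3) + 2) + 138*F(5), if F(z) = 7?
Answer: 7811/8 ≈ 976.38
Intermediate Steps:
m(A) = ¾ + A/8 (m(A) = (A + 6)/8 = (6 + A)/8 = ¾ + A/8)
m(5*(5*3) + 2) + 138*F(5) = (¾ + (5*(5*3) + 2)/8) + 138*7 = (¾ + (5*15 + 2)/8) + 966 = (¾ + (75 + 2)/8) + 966 = (¾ + (⅛)*77) + 966 = (¾ + 77/8) + 966 = 83/8 + 966 = 7811/8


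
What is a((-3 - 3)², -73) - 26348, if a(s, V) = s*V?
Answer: -28976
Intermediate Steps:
a(s, V) = V*s
a((-3 - 3)², -73) - 26348 = -73*(-3 - 3)² - 26348 = -73*(-6)² - 26348 = -73*36 - 26348 = -2628 - 26348 = -28976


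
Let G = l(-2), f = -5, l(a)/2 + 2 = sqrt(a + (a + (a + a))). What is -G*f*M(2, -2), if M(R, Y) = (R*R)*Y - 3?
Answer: 220 - 220*I*sqrt(2) ≈ 220.0 - 311.13*I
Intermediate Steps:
l(a) = -4 + 4*sqrt(a) (l(a) = -4 + 2*sqrt(a + (a + (a + a))) = -4 + 2*sqrt(a + (a + 2*a)) = -4 + 2*sqrt(a + 3*a) = -4 + 2*sqrt(4*a) = -4 + 2*(2*sqrt(a)) = -4 + 4*sqrt(a))
G = -4 + 4*I*sqrt(2) (G = -4 + 4*sqrt(-2) = -4 + 4*(I*sqrt(2)) = -4 + 4*I*sqrt(2) ≈ -4.0 + 5.6569*I)
M(R, Y) = -3 + Y*R**2 (M(R, Y) = R**2*Y - 3 = Y*R**2 - 3 = -3 + Y*R**2)
-G*f*M(2, -2) = -(-4 + 4*I*sqrt(2))*(-5)*(-3 - 2*2**2) = -(20 - 20*I*sqrt(2))*(-3 - 2*4) = -(20 - 20*I*sqrt(2))*(-3 - 8) = -(20 - 20*I*sqrt(2))*(-11) = -(-220 + 220*I*sqrt(2)) = 220 - 220*I*sqrt(2)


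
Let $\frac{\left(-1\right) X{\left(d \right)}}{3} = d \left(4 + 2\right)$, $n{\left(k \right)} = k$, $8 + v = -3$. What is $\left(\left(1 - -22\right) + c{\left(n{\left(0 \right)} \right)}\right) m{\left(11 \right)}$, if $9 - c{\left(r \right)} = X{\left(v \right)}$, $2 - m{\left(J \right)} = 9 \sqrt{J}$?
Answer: $-332 + 1494 \sqrt{11} \approx 4623.0$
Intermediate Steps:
$v = -11$ ($v = -8 - 3 = -11$)
$m{\left(J \right)} = 2 - 9 \sqrt{J}$
$X{\left(d \right)} = - 18 d$ ($X{\left(d \right)} = - 3 d \left(4 + 2\right) = - 3 d 6 = - 3 \cdot 6 d = - 18 d$)
$c{\left(r \right)} = -189$ ($c{\left(r \right)} = 9 - \left(-18\right) \left(-11\right) = 9 - 198 = -189$)
$\left(\left(1 - -22\right) + c{\left(n{\left(0 \right)} \right)}\right) m{\left(11 \right)} = \left(\left(1 - -22\right) - 189\right) \left(2 - 9 \sqrt{11}\right) = \left(\left(1 + 22\right) - 189\right) \left(2 - 9 \sqrt{11}\right) = \left(23 - 189\right) \left(2 - 9 \sqrt{11}\right) = - 166 \left(2 - 9 \sqrt{11}\right) = -332 + 1494 \sqrt{11}$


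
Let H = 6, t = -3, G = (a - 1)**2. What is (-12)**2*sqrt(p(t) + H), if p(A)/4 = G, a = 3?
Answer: 144*sqrt(22) ≈ 675.42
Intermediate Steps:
G = 4 (G = (3 - 1)**2 = 2**2 = 4)
p(A) = 16 (p(A) = 4*4 = 16)
(-12)**2*sqrt(p(t) + H) = (-12)**2*sqrt(16 + 6) = 144*sqrt(22)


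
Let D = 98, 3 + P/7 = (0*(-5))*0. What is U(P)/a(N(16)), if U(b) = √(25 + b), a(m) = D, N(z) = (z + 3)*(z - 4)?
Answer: 1/49 ≈ 0.020408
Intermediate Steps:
N(z) = (-4 + z)*(3 + z) (N(z) = (3 + z)*(-4 + z) = (-4 + z)*(3 + z))
P = -21 (P = -21 + 7*((0*(-5))*0) = -21 + 7*(0*0) = -21 + 7*0 = -21 + 0 = -21)
a(m) = 98
U(P)/a(N(16)) = √(25 - 21)/98 = √4*(1/98) = 2*(1/98) = 1/49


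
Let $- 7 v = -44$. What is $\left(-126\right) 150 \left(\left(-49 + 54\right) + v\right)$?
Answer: $-213300$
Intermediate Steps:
$v = \frac{44}{7}$ ($v = \left(- \frac{1}{7}\right) \left(-44\right) = \frac{44}{7} \approx 6.2857$)
$\left(-126\right) 150 \left(\left(-49 + 54\right) + v\right) = \left(-126\right) 150 \left(\left(-49 + 54\right) + \frac{44}{7}\right) = - 18900 \left(5 + \frac{44}{7}\right) = \left(-18900\right) \frac{79}{7} = -213300$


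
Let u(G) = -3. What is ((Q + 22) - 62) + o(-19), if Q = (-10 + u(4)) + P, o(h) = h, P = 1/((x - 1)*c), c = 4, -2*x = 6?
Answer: -1153/16 ≈ -72.063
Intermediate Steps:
x = -3 (x = -½*6 = -3)
P = -1/16 (P = 1/((-3 - 1)*4) = 1/(-4*4) = 1/(-16) = -1/16 ≈ -0.062500)
Q = -209/16 (Q = (-10 - 3) - 1/16 = -13 - 1/16 = -209/16 ≈ -13.063)
((Q + 22) - 62) + o(-19) = ((-209/16 + 22) - 62) - 19 = (143/16 - 62) - 19 = -849/16 - 19 = -1153/16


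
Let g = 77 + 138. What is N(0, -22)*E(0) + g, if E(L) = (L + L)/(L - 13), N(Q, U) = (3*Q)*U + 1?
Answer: 215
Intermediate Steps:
N(Q, U) = 1 + 3*Q*U (N(Q, U) = 3*Q*U + 1 = 1 + 3*Q*U)
g = 215
E(L) = 2*L/(-13 + L) (E(L) = (2*L)/(-13 + L) = 2*L/(-13 + L))
N(0, -22)*E(0) + g = (1 + 3*0*(-22))*(2*0/(-13 + 0)) + 215 = (1 + 0)*(2*0/(-13)) + 215 = 1*(2*0*(-1/13)) + 215 = 1*0 + 215 = 0 + 215 = 215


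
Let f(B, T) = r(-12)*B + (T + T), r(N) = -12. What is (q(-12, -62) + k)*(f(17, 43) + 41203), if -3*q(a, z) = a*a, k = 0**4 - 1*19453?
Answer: -801198585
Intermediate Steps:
k = -19453 (k = 0 - 19453 = -19453)
q(a, z) = -a**2/3 (q(a, z) = -a*a/3 = -a**2/3)
f(B, T) = -12*B + 2*T (f(B, T) = -12*B + (T + T) = -12*B + 2*T)
(q(-12, -62) + k)*(f(17, 43) + 41203) = (-1/3*(-12)**2 - 19453)*((-12*17 + 2*43) + 41203) = (-1/3*144 - 19453)*((-204 + 86) + 41203) = (-48 - 19453)*(-118 + 41203) = -19501*41085 = -801198585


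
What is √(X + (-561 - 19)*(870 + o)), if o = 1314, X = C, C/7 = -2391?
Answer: 7*I*√26193 ≈ 1132.9*I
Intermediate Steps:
C = -16737 (C = 7*(-2391) = -16737)
X = -16737
√(X + (-561 - 19)*(870 + o)) = √(-16737 + (-561 - 19)*(870 + 1314)) = √(-16737 - 580*2184) = √(-16737 - 1266720) = √(-1283457) = 7*I*√26193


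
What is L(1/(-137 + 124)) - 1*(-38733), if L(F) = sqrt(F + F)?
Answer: 38733 + I*sqrt(26)/13 ≈ 38733.0 + 0.39223*I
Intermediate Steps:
L(F) = sqrt(2)*sqrt(F) (L(F) = sqrt(2*F) = sqrt(2)*sqrt(F))
L(1/(-137 + 124)) - 1*(-38733) = sqrt(2)*sqrt(1/(-137 + 124)) - 1*(-38733) = sqrt(2)*sqrt(1/(-13)) + 38733 = sqrt(2)*sqrt(-1/13) + 38733 = sqrt(2)*(I*sqrt(13)/13) + 38733 = I*sqrt(26)/13 + 38733 = 38733 + I*sqrt(26)/13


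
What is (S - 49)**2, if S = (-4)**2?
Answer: 1089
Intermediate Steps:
S = 16
(S - 49)**2 = (16 - 49)**2 = (-33)**2 = 1089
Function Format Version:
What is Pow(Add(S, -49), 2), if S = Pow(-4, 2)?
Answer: 1089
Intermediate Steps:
S = 16
Pow(Add(S, -49), 2) = Pow(Add(16, -49), 2) = Pow(-33, 2) = 1089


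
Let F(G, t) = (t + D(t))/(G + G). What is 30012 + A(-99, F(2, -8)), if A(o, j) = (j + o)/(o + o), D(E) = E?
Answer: 5942479/198 ≈ 30013.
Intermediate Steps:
F(G, t) = t/G (F(G, t) = (t + t)/(G + G) = (2*t)/((2*G)) = (2*t)*(1/(2*G)) = t/G)
A(o, j) = (j + o)/(2*o) (A(o, j) = (j + o)/((2*o)) = (j + o)*(1/(2*o)) = (j + o)/(2*o))
30012 + A(-99, F(2, -8)) = 30012 + (1/2)*(-8/2 - 99)/(-99) = 30012 + (1/2)*(-1/99)*(-8*1/2 - 99) = 30012 + (1/2)*(-1/99)*(-4 - 99) = 30012 + (1/2)*(-1/99)*(-103) = 30012 + 103/198 = 5942479/198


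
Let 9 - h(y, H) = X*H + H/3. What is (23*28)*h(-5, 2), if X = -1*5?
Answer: 35420/3 ≈ 11807.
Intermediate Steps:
X = -5
h(y, H) = 9 + 14*H/3 (h(y, H) = 9 - (-5*H + H/3) = 9 - (-14)*H/3 = 9 + 14*H/3)
(23*28)*h(-5, 2) = (23*28)*(9 + (14/3)*2) = 644*(9 + 28/3) = 644*(55/3) = 35420/3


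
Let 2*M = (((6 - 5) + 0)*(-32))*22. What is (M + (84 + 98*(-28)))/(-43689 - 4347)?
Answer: 251/4003 ≈ 0.062703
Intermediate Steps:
M = -352 (M = ((((6 - 5) + 0)*(-32))*22)/2 = (((1 + 0)*(-32))*22)/2 = ((1*(-32))*22)/2 = (-32*22)/2 = (½)*(-704) = -352)
(M + (84 + 98*(-28)))/(-43689 - 4347) = (-352 + (84 + 98*(-28)))/(-43689 - 4347) = (-352 + (84 - 2744))/(-48036) = (-352 - 2660)*(-1/48036) = -3012*(-1/48036) = 251/4003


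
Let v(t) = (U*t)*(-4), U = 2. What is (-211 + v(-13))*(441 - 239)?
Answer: -21614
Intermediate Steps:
v(t) = -8*t (v(t) = (2*t)*(-4) = -8*t)
(-211 + v(-13))*(441 - 239) = (-211 - 8*(-13))*(441 - 239) = (-211 + 104)*202 = -107*202 = -21614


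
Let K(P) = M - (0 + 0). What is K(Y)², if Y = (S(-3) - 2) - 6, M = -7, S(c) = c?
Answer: 49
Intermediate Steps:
Y = -11 (Y = (-3 - 2) - 6 = -5 - 6 = -11)
K(P) = -7 (K(P) = -7 - (0 + 0) = -7 - 1*0 = -7 + 0 = -7)
K(Y)² = (-7)² = 49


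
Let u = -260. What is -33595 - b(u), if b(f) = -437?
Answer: -33158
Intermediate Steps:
-33595 - b(u) = -33595 - 1*(-437) = -33595 + 437 = -33158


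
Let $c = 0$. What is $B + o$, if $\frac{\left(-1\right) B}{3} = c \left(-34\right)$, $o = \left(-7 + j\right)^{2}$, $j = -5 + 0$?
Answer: $144$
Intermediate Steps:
$j = -5$
$o = 144$ ($o = \left(-7 - 5\right)^{2} = \left(-12\right)^{2} = 144$)
$B = 0$ ($B = - 3 \cdot 0 \left(-34\right) = \left(-3\right) 0 = 0$)
$B + o = 0 + 144 = 144$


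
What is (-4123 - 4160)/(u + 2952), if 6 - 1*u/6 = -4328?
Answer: -2761/9652 ≈ -0.28605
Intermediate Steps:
u = 26004 (u = 36 - 6*(-4328) = 36 + 25968 = 26004)
(-4123 - 4160)/(u + 2952) = (-4123 - 4160)/(26004 + 2952) = -8283/28956 = -8283*1/28956 = -2761/9652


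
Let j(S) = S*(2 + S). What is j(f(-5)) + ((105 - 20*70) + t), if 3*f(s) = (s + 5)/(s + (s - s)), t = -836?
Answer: -2131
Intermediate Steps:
f(s) = (5 + s)/(3*s) (f(s) = ((s + 5)/(s + (s - s)))/3 = ((5 + s)/(s + 0))/3 = ((5 + s)/s)/3 = (5 + s)/(3*s))
j(f(-5)) + ((105 - 20*70) + t) = ((1/3)*(5 - 5)/(-5))*(2 + (1/3)*(5 - 5)/(-5)) + ((105 - 20*70) - 836) = ((1/3)*(-1/5)*0)*(2 + (1/3)*(-1/5)*0) + ((105 - 1400) - 836) = 0*(2 + 0) + (-1295 - 836) = 0*2 - 2131 = 0 - 2131 = -2131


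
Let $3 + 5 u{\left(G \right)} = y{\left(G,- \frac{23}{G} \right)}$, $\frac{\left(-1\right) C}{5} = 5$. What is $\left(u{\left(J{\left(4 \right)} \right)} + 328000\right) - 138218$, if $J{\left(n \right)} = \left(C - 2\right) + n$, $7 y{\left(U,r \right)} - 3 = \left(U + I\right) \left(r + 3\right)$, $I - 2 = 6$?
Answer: $\frac{6642292}{35} \approx 1.8978 \cdot 10^{5}$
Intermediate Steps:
$I = 8$ ($I = 2 + 6 = 8$)
$C = -25$ ($C = \left(-5\right) 5 = -25$)
$y{\left(U,r \right)} = \frac{3}{7} + \frac{\left(3 + r\right) \left(8 + U\right)}{7}$ ($y{\left(U,r \right)} = \frac{3}{7} + \frac{\left(U + 8\right) \left(r + 3\right)}{7} = \frac{3}{7} + \frac{\left(8 + U\right) \left(3 + r\right)}{7} = \frac{3}{7} + \frac{\left(3 + r\right) \left(8 + U\right)}{7}$)
$J{\left(n \right)} = -27 + n$ ($J{\left(n \right)} = \left(-25 - 2\right) + n = -27 + n$)
$u{\left(G \right)} = - \frac{17}{35} - \frac{184}{35 G} + \frac{3 G}{35}$ ($u{\left(G \right)} = - \frac{3}{5} + \frac{\frac{27}{7} + \frac{3 G}{7} + \frac{8 \left(- \frac{23}{G}\right)}{7} + \frac{G \left(- \frac{23}{G}\right)}{7}}{5} = - \frac{3}{5} + \frac{\frac{27}{7} + \frac{3 G}{7} - \frac{184}{7 G} - \frac{23}{7}}{5} = - \frac{3}{5} + \frac{\frac{4}{7} - \frac{184}{7 G} + \frac{3 G}{7}}{5} = - \frac{3}{5} + \left(\frac{4}{35} - \frac{184}{35 G} + \frac{3 G}{35}\right) = - \frac{17}{35} - \frac{184}{35 G} + \frac{3 G}{35}$)
$\left(u{\left(J{\left(4 \right)} \right)} + 328000\right) - 138218 = \left(\frac{-184 + \left(-27 + 4\right) \left(-17 + 3 \left(-27 + 4\right)\right)}{35 \left(-27 + 4\right)} + 328000\right) - 138218 = \left(\frac{-184 - 23 \left(-17 + 3 \left(-23\right)\right)}{35 \left(-23\right)} + 328000\right) - 138218 = \left(\frac{1}{35} \left(- \frac{1}{23}\right) \left(-184 - 23 \left(-17 - 69\right)\right) + 328000\right) - 138218 = \left(\frac{1}{35} \left(- \frac{1}{23}\right) \left(-184 - -1978\right) + 328000\right) - 138218 = \left(\frac{1}{35} \left(- \frac{1}{23}\right) \left(-184 + 1978\right) + 328000\right) - 138218 = \left(\frac{1}{35} \left(- \frac{1}{23}\right) 1794 + 328000\right) - 138218 = \left(- \frac{78}{35} + 328000\right) - 138218 = \frac{11479922}{35} - 138218 = \frac{6642292}{35}$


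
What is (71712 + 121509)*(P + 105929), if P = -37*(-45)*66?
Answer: 41700762999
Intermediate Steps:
P = 109890 (P = 1665*66 = 109890)
(71712 + 121509)*(P + 105929) = (71712 + 121509)*(109890 + 105929) = 193221*215819 = 41700762999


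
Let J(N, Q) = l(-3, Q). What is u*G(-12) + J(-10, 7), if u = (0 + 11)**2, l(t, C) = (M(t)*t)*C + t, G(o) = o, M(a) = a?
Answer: -1392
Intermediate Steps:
l(t, C) = t + C*t**2 (l(t, C) = (t*t)*C + t = t**2*C + t = C*t**2 + t = t + C*t**2)
J(N, Q) = -3 + 9*Q (J(N, Q) = -3*(1 + Q*(-3)) = -3*(1 - 3*Q) = -3 + 9*Q)
u = 121 (u = 11**2 = 121)
u*G(-12) + J(-10, 7) = 121*(-12) + (-3 + 9*7) = -1452 + (-3 + 63) = -1452 + 60 = -1392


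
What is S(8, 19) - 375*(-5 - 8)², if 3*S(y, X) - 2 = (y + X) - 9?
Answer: -190105/3 ≈ -63368.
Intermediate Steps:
S(y, X) = -7/3 + X/3 + y/3 (S(y, X) = ⅔ + ((y + X) - 9)/3 = ⅔ + ((X + y) - 9)/3 = ⅔ + (-9 + X + y)/3 = ⅔ + (-3 + X/3 + y/3) = -7/3 + X/3 + y/3)
S(8, 19) - 375*(-5 - 8)² = (-7/3 + (⅓)*19 + (⅓)*8) - 375*(-5 - 8)² = (-7/3 + 19/3 + 8/3) - 375*(-13)² = 20/3 - 375*169 = 20/3 - 63375 = -190105/3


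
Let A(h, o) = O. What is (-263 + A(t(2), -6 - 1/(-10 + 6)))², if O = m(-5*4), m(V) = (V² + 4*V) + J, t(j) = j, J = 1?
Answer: 3364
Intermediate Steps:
m(V) = 1 + V² + 4*V (m(V) = (V² + 4*V) + 1 = 1 + V² + 4*V)
O = 321 (O = 1 + (-5*4)² + 4*(-5*4) = 1 + (-20)² + 4*(-20) = 1 + 400 - 80 = 321)
A(h, o) = 321
(-263 + A(t(2), -6 - 1/(-10 + 6)))² = (-263 + 321)² = 58² = 3364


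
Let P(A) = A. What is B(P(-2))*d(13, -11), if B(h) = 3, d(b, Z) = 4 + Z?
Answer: -21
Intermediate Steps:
B(P(-2))*d(13, -11) = 3*(4 - 11) = 3*(-7) = -21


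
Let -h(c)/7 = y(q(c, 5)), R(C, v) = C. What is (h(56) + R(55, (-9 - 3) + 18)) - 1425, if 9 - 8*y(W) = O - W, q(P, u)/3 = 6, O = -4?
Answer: -11177/8 ≈ -1397.1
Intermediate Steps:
q(P, u) = 18 (q(P, u) = 3*6 = 18)
y(W) = 13/8 + W/8 (y(W) = 9/8 - (-4 - W)/8 = 9/8 + (½ + W/8) = 13/8 + W/8)
h(c) = -217/8 (h(c) = -7*(13/8 + (⅛)*18) = -7*(13/8 + 9/4) = -7*31/8 = -217/8)
(h(56) + R(55, (-9 - 3) + 18)) - 1425 = (-217/8 + 55) - 1425 = 223/8 - 1425 = -11177/8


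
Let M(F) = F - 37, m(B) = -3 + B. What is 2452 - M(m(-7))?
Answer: 2499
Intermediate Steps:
M(F) = -37 + F
2452 - M(m(-7)) = 2452 - (-37 + (-3 - 7)) = 2452 - (-37 - 10) = 2452 - 1*(-47) = 2452 + 47 = 2499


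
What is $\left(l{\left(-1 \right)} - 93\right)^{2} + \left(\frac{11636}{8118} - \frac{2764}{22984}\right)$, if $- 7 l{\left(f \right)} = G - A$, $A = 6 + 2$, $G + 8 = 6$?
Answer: $\frac{9584483962825}{1142827686} \approx 8386.6$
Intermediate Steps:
$G = -2$ ($G = -8 + 6 = -2$)
$A = 8$
$l{\left(f \right)} = \frac{10}{7}$ ($l{\left(f \right)} = - \frac{-2 - 8}{7} = \left(- \frac{1}{7}\right) \left(-10\right) = \frac{10}{7}$)
$\left(l{\left(-1 \right)} - 93\right)^{2} + \left(\frac{11636}{8118} - \frac{2764}{22984}\right) = \left(\frac{10}{7} - 93\right)^{2} + \left(\frac{11636}{8118} - \frac{2764}{22984}\right) = \left(- \frac{641}{7}\right)^{2} + \left(11636 \cdot \frac{1}{8118} - \frac{691}{5746}\right) = \frac{410881}{49} + \left(\frac{5818}{4059} - \frac{691}{5746}\right) = \frac{410881}{49} + \frac{30625459}{23323014} = \frac{9584483962825}{1142827686}$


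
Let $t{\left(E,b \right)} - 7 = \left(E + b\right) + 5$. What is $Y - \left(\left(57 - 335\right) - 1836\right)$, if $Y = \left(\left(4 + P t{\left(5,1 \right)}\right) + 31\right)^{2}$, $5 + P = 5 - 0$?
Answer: $3339$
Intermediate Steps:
$t{\left(E,b \right)} = 12 + E + b$ ($t{\left(E,b \right)} = 7 + \left(\left(E + b\right) + 5\right) = 7 + \left(5 + E + b\right) = 12 + E + b$)
$P = 0$ ($P = -5 + \left(5 - 0\right) = -5 + \left(5 + 0\right) = -5 + 5 = 0$)
$Y = 1225$ ($Y = \left(\left(4 + 0 \left(12 + 5 + 1\right)\right) + 31\right)^{2} = \left(\left(4 + 0 \cdot 18\right) + 31\right)^{2} = \left(\left(4 + 0\right) + 31\right)^{2} = \left(4 + 31\right)^{2} = 35^{2} = 1225$)
$Y - \left(\left(57 - 335\right) - 1836\right) = 1225 - \left(\left(57 - 335\right) - 1836\right) = 1225 - \left(-278 - 1836\right) = 1225 - -2114 = 1225 + 2114 = 3339$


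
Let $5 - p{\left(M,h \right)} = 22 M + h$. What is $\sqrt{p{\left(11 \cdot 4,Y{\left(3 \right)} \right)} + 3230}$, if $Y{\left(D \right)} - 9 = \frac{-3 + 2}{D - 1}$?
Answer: $\frac{\sqrt{9034}}{2} \approx 47.524$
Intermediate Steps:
$Y{\left(D \right)} = 9 - \frac{1}{-1 + D}$ ($Y{\left(D \right)} = 9 + \frac{-3 + 2}{D - 1} = 9 - \frac{1}{-1 + D}$)
$p{\left(M,h \right)} = 5 - h - 22 M$ ($p{\left(M,h \right)} = 5 - \left(22 M + h\right) = 5 - \left(h + 22 M\right) = 5 - h - 22 M$)
$\sqrt{p{\left(11 \cdot 4,Y{\left(3 \right)} \right)} + 3230} = \sqrt{\left(5 - \frac{-10 + 9 \cdot 3}{-1 + 3} - 22 \cdot 11 \cdot 4\right) + 3230} = \sqrt{\left(5 - \frac{-10 + 27}{2} - 968\right) + 3230} = \sqrt{\left(5 - \frac{1}{2} \cdot 17 - 968\right) + 3230} = \sqrt{\left(5 - \frac{17}{2} - 968\right) + 3230} = \sqrt{- \frac{1943}{2} + 3230} = \sqrt{\frac{4517}{2}} = \frac{\sqrt{9034}}{2}$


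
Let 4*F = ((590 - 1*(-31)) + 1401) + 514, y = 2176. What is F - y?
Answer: -1542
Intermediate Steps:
F = 634 (F = (((590 - 1*(-31)) + 1401) + 514)/4 = (((590 + 31) + 1401) + 514)/4 = ((621 + 1401) + 514)/4 = (2022 + 514)/4 = (¼)*2536 = 634)
F - y = 634 - 1*2176 = 634 - 2176 = -1542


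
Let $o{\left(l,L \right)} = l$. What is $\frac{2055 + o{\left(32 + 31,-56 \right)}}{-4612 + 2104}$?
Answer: $- \frac{353}{418} \approx -0.8445$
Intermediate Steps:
$\frac{2055 + o{\left(32 + 31,-56 \right)}}{-4612 + 2104} = \frac{2055 + \left(32 + 31\right)}{-4612 + 2104} = \frac{2055 + 63}{-2508} = 2118 \left(- \frac{1}{2508}\right) = - \frac{353}{418}$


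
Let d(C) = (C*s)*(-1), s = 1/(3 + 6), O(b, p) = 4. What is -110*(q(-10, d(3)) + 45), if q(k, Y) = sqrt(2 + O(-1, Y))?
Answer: -4950 - 110*sqrt(6) ≈ -5219.4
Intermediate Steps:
s = 1/9 ≈ 0.11111
d(C) = -C/9 (d(C) = (C*(1/9))*(-1) = (C/9)*(-1) = -C/9)
q(k, Y) = sqrt(6) (q(k, Y) = sqrt(2 + 4) = sqrt(6))
-110*(q(-10, d(3)) + 45) = -110*(sqrt(6) + 45) = -110*(45 + sqrt(6)) = -4950 - 110*sqrt(6)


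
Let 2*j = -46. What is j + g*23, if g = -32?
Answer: -759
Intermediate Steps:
j = -23 (j = (½)*(-46) = -23)
j + g*23 = -23 - 32*23 = -23 - 736 = -759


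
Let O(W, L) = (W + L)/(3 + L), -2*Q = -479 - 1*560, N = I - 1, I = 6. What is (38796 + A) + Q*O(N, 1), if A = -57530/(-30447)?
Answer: 4820020667/121788 ≈ 39577.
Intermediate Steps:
A = 57530/30447 (A = -57530*(-1/30447) = 57530/30447 ≈ 1.8895)
N = 5 (N = 6 - 1 = 5)
Q = 1039/2 (Q = -(-479 - 1*560)/2 = -(-479 - 560)/2 = -½*(-1039) = 1039/2 ≈ 519.50)
O(W, L) = (L + W)/(3 + L)
(38796 + A) + Q*O(N, 1) = (38796 + 57530/30447) + 1039*((1 + 5)/(3 + 1))/2 = 1181279342/30447 + 1039*(6/4)/2 = 1181279342/30447 + 1039*((¼)*6)/2 = 1181279342/30447 + (1039/2)*(3/2) = 1181279342/30447 + 3117/4 = 4820020667/121788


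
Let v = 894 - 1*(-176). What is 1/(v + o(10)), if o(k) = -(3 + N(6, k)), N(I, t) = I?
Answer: 1/1061 ≈ 0.00094251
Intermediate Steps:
v = 1070 (v = 894 + 176 = 1070)
o(k) = -9 (o(k) = -(3 + 6) = -1*9 = -9)
1/(v + o(10)) = 1/(1070 - 9) = 1/1061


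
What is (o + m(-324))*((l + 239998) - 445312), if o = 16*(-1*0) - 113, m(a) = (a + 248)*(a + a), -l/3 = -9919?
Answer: -8625993195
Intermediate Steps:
l = 29757 (l = -3*(-9919) = 29757)
m(a) = 2*a*(248 + a) (m(a) = (248 + a)*(2*a) = 2*a*(248 + a))
o = -113 (o = 16*0 - 113 = 0 - 113 = -113)
(o + m(-324))*((l + 239998) - 445312) = (-113 + 2*(-324)*(248 - 324))*((29757 + 239998) - 445312) = (-113 + 2*(-324)*(-76))*(269755 - 445312) = (-113 + 49248)*(-175557) = 49135*(-175557) = -8625993195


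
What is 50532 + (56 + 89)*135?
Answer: 70107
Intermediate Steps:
50532 + (56 + 89)*135 = 50532 + 145*135 = 50532 + 19575 = 70107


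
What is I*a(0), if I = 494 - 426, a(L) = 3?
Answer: 204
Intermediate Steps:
I = 68
I*a(0) = 68*3 = 204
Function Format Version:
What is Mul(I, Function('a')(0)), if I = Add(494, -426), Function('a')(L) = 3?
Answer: 204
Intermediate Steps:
I = 68
Mul(I, Function('a')(0)) = Mul(68, 3) = 204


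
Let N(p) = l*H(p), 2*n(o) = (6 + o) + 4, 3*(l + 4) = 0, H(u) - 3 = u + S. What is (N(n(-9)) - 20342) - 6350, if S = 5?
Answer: -26726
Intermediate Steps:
H(u) = 8 + u (H(u) = 3 + (u + 5) = 3 + (5 + u) = 8 + u)
l = -4 (l = -4 + (1/3)*0 = -4 + 0 = -4)
n(o) = 5 + o/2 (n(o) = ((6 + o) + 4)/2 = (10 + o)/2 = 5 + o/2)
N(p) = -32 - 4*p (N(p) = -4*(8 + p) = -32 - 4*p)
(N(n(-9)) - 20342) - 6350 = ((-32 - 4*(5 + (1/2)*(-9))) - 20342) - 6350 = ((-32 - 4*(5 - 9/2)) - 20342) - 6350 = ((-32 - 4*1/2) - 20342) - 6350 = ((-32 - 2) - 20342) - 6350 = (-34 - 20342) - 6350 = -20376 - 6350 = -26726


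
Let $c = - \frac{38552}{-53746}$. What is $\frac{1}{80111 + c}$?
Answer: $\frac{26873}{2152842179} \approx 1.2483 \cdot 10^{-5}$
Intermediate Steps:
$c = \frac{19276}{26873}$ ($c = \left(-38552\right) \left(- \frac{1}{53746}\right) = \frac{19276}{26873} \approx 0.7173$)
$\frac{1}{80111 + c} = \frac{1}{80111 + \frac{19276}{26873}} = \frac{1}{\frac{2152842179}{26873}} = \frac{26873}{2152842179}$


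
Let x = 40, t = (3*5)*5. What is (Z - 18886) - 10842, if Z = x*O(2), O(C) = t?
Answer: -26728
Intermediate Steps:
t = 75 (t = 15*5 = 75)
O(C) = 75
Z = 3000 (Z = 40*75 = 3000)
(Z - 18886) - 10842 = (3000 - 18886) - 10842 = -15886 - 10842 = -26728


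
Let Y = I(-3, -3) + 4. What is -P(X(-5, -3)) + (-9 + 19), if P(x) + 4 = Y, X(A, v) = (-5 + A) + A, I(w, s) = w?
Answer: 13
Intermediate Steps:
X(A, v) = -5 + 2*A
Y = 1 (Y = -3 + 4 = 1)
P(x) = -3 (P(x) = -4 + 1 = -3)
-P(X(-5, -3)) + (-9 + 19) = -1*(-3) + (-9 + 19) = 3 + 10 = 13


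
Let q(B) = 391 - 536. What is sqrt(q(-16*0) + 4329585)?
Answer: 4*sqrt(270590) ≈ 2080.7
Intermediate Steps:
q(B) = -145
sqrt(q(-16*0) + 4329585) = sqrt(-145 + 4329585) = sqrt(4329440) = 4*sqrt(270590)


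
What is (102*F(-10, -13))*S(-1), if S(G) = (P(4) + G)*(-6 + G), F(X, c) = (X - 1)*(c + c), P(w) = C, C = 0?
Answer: 204204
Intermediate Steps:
P(w) = 0
F(X, c) = 2*c*(-1 + X) (F(X, c) = (-1 + X)*(2*c) = 2*c*(-1 + X))
S(G) = G*(-6 + G) (S(G) = (0 + G)*(-6 + G) = G*(-6 + G))
(102*F(-10, -13))*S(-1) = (102*(2*(-13)*(-1 - 10)))*(-(-6 - 1)) = (102*(2*(-13)*(-11)))*(-1*(-7)) = (102*286)*7 = 29172*7 = 204204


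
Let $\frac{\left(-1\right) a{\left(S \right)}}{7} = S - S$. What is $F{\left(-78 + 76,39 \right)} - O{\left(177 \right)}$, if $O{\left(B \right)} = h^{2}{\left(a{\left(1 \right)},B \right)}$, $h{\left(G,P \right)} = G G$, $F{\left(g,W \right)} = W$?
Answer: $39$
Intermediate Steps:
$a{\left(S \right)} = 0$ ($a{\left(S \right)} = - 7 \left(S - S\right) = \left(-7\right) 0 = 0$)
$h{\left(G,P \right)} = G^{2}$
$O{\left(B \right)} = 0$ ($O{\left(B \right)} = \left(0^{2}\right)^{2} = 0^{2} = 0$)
$F{\left(-78 + 76,39 \right)} - O{\left(177 \right)} = 39 - 0 = 39 + 0 = 39$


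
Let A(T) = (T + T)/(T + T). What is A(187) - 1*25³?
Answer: -15624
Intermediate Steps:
A(T) = 1 (A(T) = (2*T)/((2*T)) = (2*T)*(1/(2*T)) = 1)
A(187) - 1*25³ = 1 - 1*25³ = 1 - 1*15625 = 1 - 15625 = -15624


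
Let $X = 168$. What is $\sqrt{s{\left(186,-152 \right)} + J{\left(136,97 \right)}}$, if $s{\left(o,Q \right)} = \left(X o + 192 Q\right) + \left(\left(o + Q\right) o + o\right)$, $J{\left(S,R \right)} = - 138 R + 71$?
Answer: $i \sqrt{4741} \approx 68.855 i$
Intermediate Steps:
$J{\left(S,R \right)} = 71 - 138 R$
$s{\left(o,Q \right)} = 169 o + 192 Q + o \left(Q + o\right)$ ($s{\left(o,Q \right)} = \left(168 o + 192 Q\right) + \left(\left(o + Q\right) o + o\right) = \left(168 o + 192 Q\right) + \left(\left(Q + o\right) o + o\right) = \left(168 o + 192 Q\right) + \left(o \left(Q + o\right) + o\right) = \left(168 o + 192 Q\right) + \left(o + o \left(Q + o\right)\right) = 169 o + 192 Q + o \left(Q + o\right)$)
$\sqrt{s{\left(186,-152 \right)} + J{\left(136,97 \right)}} = \sqrt{\left(186^{2} + 169 \cdot 186 + 192 \left(-152\right) - 28272\right) + \left(71 - 13386\right)} = \sqrt{\left(34596 + 31434 - 29184 - 28272\right) + \left(71 - 13386\right)} = \sqrt{8574 - 13315} = \sqrt{-4741} = i \sqrt{4741}$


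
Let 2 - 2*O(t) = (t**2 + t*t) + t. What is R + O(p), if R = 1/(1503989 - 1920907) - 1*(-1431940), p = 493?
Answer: 247783852284/208459 ≈ 1.1886e+6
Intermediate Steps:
O(t) = 1 - t**2 - t/2 (O(t) = 1 - ((t**2 + t*t) + t)/2 = 1 - ((t**2 + t**2) + t)/2 = 1 - (2*t**2 + t)/2 = 1 - (t + 2*t**2)/2 = 1 + (-t**2 - t/2) = 1 - t**2 - t/2)
R = 597001560919/416918 (R = 1/(-416918) + 1431940 = -1/416918 + 1431940 = 597001560919/416918 ≈ 1.4319e+6)
R + O(p) = 597001560919/416918 + (1 - 1*493**2 - 1/2*493) = 597001560919/416918 + (1 - 1*243049 - 493/2) = 597001560919/416918 + (1 - 243049 - 493/2) = 597001560919/416918 - 486589/2 = 247783852284/208459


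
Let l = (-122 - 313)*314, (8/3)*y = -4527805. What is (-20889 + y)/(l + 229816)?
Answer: -1964361/106544 ≈ -18.437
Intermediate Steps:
y = -13583415/8 (y = (3/8)*(-4527805) = -13583415/8 ≈ -1.6979e+6)
l = -136590 (l = -435*314 = -136590)
(-20889 + y)/(l + 229816) = (-20889 - 13583415/8)/(-136590 + 229816) = -13750527/8/93226 = -13750527/8*1/93226 = -1964361/106544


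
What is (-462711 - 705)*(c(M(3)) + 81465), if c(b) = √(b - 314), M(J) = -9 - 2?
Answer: -37752184440 - 2317080*I*√13 ≈ -3.7752e+10 - 8.3544e+6*I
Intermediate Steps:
M(J) = -11
c(b) = √(-314 + b)
(-462711 - 705)*(c(M(3)) + 81465) = (-462711 - 705)*(√(-314 - 11) + 81465) = -463416*(√(-325) + 81465) = -463416*(5*I*√13 + 81465) = -463416*(81465 + 5*I*√13) = -37752184440 - 2317080*I*√13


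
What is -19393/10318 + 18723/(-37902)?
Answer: -7031950/2962673 ≈ -2.3735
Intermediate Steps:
-19393/10318 + 18723/(-37902) = -19393*1/10318 + 18723*(-1/37902) = -1763/938 - 6241/12634 = -7031950/2962673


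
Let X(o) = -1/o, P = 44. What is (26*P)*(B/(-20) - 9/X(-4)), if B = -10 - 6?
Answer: -201344/5 ≈ -40269.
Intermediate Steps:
B = -16
(26*P)*(B/(-20) - 9/X(-4)) = (26*44)*(-16/(-20) - 9/((-1/(-4)))) = 1144*(-16*(-1/20) - 9/((-1*(-¼)))) = 1144*(⅘ - 9/¼) = 1144*(⅘ - 9*4) = 1144*(⅘ - 36) = 1144*(-176/5) = -201344/5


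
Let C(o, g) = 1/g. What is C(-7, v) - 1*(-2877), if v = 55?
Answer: 158236/55 ≈ 2877.0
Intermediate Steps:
C(-7, v) - 1*(-2877) = 1/55 - 1*(-2877) = 1/55 + 2877 = 158236/55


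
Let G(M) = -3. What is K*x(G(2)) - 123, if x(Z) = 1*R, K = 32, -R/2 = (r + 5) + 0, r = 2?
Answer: -571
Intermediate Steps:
R = -14 (R = -2*((2 + 5) + 0) = -2*(7 + 0) = -2*7 = -14)
x(Z) = -14 (x(Z) = 1*(-14) = -14)
K*x(G(2)) - 123 = 32*(-14) - 123 = -448 - 123 = -571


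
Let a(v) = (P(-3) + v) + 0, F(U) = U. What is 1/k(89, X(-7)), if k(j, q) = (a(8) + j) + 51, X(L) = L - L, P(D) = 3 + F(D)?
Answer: 1/148 ≈ 0.0067568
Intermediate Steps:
P(D) = 3 + D
a(v) = v (a(v) = ((3 - 3) + v) + 0 = (0 + v) + 0 = v + 0 = v)
X(L) = 0
k(j, q) = 59 + j (k(j, q) = (8 + j) + 51 = 59 + j)
1/k(89, X(-7)) = 1/(59 + 89) = 1/148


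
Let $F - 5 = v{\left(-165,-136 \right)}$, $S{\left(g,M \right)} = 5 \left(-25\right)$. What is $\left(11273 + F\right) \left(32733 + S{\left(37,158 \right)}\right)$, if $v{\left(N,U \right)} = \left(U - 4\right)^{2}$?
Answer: $1006869824$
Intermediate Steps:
$v{\left(N,U \right)} = \left(-4 + U\right)^{2}$
$S{\left(g,M \right)} = -125$
$F = 19605$ ($F = 5 + \left(-4 - 136\right)^{2} = 5 + \left(-140\right)^{2} = 5 + 19600 = 19605$)
$\left(11273 + F\right) \left(32733 + S{\left(37,158 \right)}\right) = \left(11273 + 19605\right) \left(32733 - 125\right) = 30878 \cdot 32608 = 1006869824$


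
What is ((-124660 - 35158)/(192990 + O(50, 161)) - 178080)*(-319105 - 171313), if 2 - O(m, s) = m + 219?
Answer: 16831278985973044/192723 ≈ 8.7334e+10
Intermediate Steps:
O(m, s) = -217 - m (O(m, s) = 2 - (m + 219) = 2 - (219 + m) = 2 + (-219 - m) = -217 - m)
((-124660 - 35158)/(192990 + O(50, 161)) - 178080)*(-319105 - 171313) = ((-124660 - 35158)/(192990 + (-217 - 1*50)) - 178080)*(-319105 - 171313) = (-159818/(192990 + (-217 - 50)) - 178080)*(-490418) = (-159818/(192990 - 267) - 178080)*(-490418) = (-159818/192723 - 178080)*(-490418) = -34320271658/192723*(-490418) = 16831278985973044/192723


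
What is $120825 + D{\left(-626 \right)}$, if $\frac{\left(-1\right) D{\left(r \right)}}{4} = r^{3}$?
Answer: $981378329$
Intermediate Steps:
$D{\left(r \right)} = - 4 r^{3}$
$120825 + D{\left(-626 \right)} = 120825 - 4 \left(-626\right)^{3} = 120825 - -981257504 = 120825 + 981257504 = 981378329$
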